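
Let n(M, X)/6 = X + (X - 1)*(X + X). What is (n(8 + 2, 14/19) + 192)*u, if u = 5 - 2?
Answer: 210204/361 ≈ 582.28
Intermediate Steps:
u = 3
n(M, X) = 6*X + 12*X*(-1 + X) (n(M, X) = 6*(X + (X - 1)*(X + X)) = 6*(X + (-1 + X)*(2*X)) = 6*(X + 2*X*(-1 + X)) = 6*X + 12*X*(-1 + X))
(n(8 + 2, 14/19) + 192)*u = (6*(14/19)*(-1 + 2*(14/19)) + 192)*3 = (6*(14/19)*(-1 + 28/19) + 192)*3 = (6*(14/19)*(9/19) + 192)*3 = (756/361 + 192)*3 = (70068/361)*3 = 210204/361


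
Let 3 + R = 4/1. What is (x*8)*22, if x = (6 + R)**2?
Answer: 8624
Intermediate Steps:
R = 1 (R = -3 + 4/1 = -3 + 4*1 = -3 + 4 = 1)
x = 49 (x = (6 + 1)**2 = 7**2 = 49)
(x*8)*22 = (49*8)*22 = 392*22 = 8624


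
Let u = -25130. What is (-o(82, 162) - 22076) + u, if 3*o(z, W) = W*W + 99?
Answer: -55987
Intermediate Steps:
o(z, W) = 33 + W**2/3 (o(z, W) = (W*W + 99)/3 = (W**2 + 99)/3 = (99 + W**2)/3 = 33 + W**2/3)
(-o(82, 162) - 22076) + u = (-(33 + (1/3)*162**2) - 22076) - 25130 = (-(33 + (1/3)*26244) - 22076) - 25130 = (-(33 + 8748) - 22076) - 25130 = (-1*8781 - 22076) - 25130 = (-8781 - 22076) - 25130 = -30857 - 25130 = -55987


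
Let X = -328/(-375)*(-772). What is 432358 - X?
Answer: 162387466/375 ≈ 4.3303e+5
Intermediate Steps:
X = -253216/375 (X = -328*(-1/375)*(-772) = (328/375)*(-772) = -253216/375 ≈ -675.24)
432358 - X = 432358 - 1*(-253216/375) = 432358 + 253216/375 = 162387466/375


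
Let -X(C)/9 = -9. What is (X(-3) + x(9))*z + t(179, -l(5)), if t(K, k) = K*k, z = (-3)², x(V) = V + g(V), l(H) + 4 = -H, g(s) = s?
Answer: 2502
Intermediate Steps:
l(H) = -4 - H
X(C) = 81 (X(C) = -9*(-9) = 81)
x(V) = 2*V (x(V) = V + V = 2*V)
z = 9
(X(-3) + x(9))*z + t(179, -l(5)) = (81 + 2*9)*9 + 179*(-(-4 - 1*5)) = (81 + 18)*9 + 179*(-(-4 - 5)) = 99*9 + 179*(-1*(-9)) = 891 + 179*9 = 891 + 1611 = 2502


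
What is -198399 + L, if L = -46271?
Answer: -244670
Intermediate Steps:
-198399 + L = -198399 - 46271 = -244670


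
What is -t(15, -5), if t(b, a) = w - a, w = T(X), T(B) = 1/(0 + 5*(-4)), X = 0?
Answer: -99/20 ≈ -4.9500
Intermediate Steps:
T(B) = -1/20 (T(B) = 1/(0 - 20) = 1/(-20) = -1/20)
w = -1/20 ≈ -0.050000
t(b, a) = -1/20 - a
-t(15, -5) = -(-1/20 - 1*(-5)) = -(-1/20 + 5) = -1*99/20 = -99/20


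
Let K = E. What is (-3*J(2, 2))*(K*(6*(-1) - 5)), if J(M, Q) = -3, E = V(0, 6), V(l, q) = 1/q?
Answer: -33/2 ≈ -16.500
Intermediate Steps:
V(l, q) = 1/q
E = ⅙ (E = 1/6 = ⅙ ≈ 0.16667)
K = ⅙ ≈ 0.16667
(-3*J(2, 2))*(K*(6*(-1) - 5)) = (-3*(-3))*((6*(-1) - 5)/6) = 9*((-6 - 5)/6) = 9*((⅙)*(-11)) = 9*(-11/6) = -33/2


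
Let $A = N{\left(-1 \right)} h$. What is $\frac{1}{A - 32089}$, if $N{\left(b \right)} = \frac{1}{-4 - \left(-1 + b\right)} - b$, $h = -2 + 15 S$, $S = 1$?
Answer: $- \frac{2}{64165} \approx -3.117 \cdot 10^{-5}$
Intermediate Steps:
$h = 13$ ($h = -2 + 15 \cdot 1 = -2 + 15 = 13$)
$N{\left(b \right)} = \frac{1}{-3 - b} - b$
$A = \frac{13}{2}$ ($A = \frac{-1 - \left(-1\right)^{2} - -3}{3 - 1} \cdot 13 = \frac{-1 - 1 + 3}{2} \cdot 13 = \frac{1}{2} \cdot 1 \cdot 13 = \frac{1}{2} \cdot 13 = \frac{13}{2} \approx 6.5$)
$\frac{1}{A - 32089} = \frac{1}{\frac{13}{2} - 32089} = \frac{1}{- \frac{64165}{2}} = - \frac{2}{64165}$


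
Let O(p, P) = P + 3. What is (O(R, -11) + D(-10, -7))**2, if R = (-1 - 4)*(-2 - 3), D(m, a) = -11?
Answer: 361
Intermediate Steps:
R = 25 (R = -5*(-5) = 25)
O(p, P) = 3 + P
(O(R, -11) + D(-10, -7))**2 = ((3 - 11) - 11)**2 = (-8 - 11)**2 = (-19)**2 = 361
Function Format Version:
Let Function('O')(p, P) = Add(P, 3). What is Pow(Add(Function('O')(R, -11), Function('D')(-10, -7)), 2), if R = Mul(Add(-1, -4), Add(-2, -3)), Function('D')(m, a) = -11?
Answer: 361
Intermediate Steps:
R = 25 (R = Mul(-5, -5) = 25)
Function('O')(p, P) = Add(3, P)
Pow(Add(Function('O')(R, -11), Function('D')(-10, -7)), 2) = Pow(Add(Add(3, -11), -11), 2) = Pow(Add(-8, -11), 2) = Pow(-19, 2) = 361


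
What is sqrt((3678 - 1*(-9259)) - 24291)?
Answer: I*sqrt(11354) ≈ 106.56*I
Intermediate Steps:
sqrt((3678 - 1*(-9259)) - 24291) = sqrt((3678 + 9259) - 24291) = sqrt(12937 - 24291) = sqrt(-11354) = I*sqrt(11354)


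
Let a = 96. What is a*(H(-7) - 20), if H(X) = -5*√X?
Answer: -1920 - 480*I*√7 ≈ -1920.0 - 1270.0*I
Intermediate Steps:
a*(H(-7) - 20) = 96*(-5*I*√7 - 20) = 96*(-20 - 5*I*√7) = -1920 - 480*I*√7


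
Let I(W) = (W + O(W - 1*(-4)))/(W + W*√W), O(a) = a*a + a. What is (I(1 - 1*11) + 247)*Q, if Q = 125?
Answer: 125*(-245*I + 247*√10)/(√10 - I) ≈ 30852.0 + 71.87*I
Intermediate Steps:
O(a) = a + a² (O(a) = a² + a = a + a²)
I(W) = (W + (4 + W)*(5 + W))/(W + W^(3/2)) (I(W) = (W + (W - 1*(-4))*(1 + (W - 1*(-4))))/(W + W*√W) = (W + (W + 4)*(1 + (W + 4)))/(W + W^(3/2)) = (W + (4 + W)*(1 + (4 + W)))/(W + W^(3/2)) = (W + (4 + W)*(5 + W))/(W + W^(3/2)))
(I(1 - 1*11) + 247)*Q = (((1 - 1*11) + (4 + (1 - 1*11))*(5 + (1 - 1*11)))/((1 - 1*11) + (1 - 1*11)^(3/2)) + 247)*125 = (((1 - 11) + (4 + (1 - 11))*(5 + (1 - 11)))/((1 - 11) + (1 - 11)^(3/2)) + 247)*125 = ((-10 + (4 - 10)*(5 - 10))/(-10 + (-10)^(3/2)) + 247)*125 = ((-10 - 6*(-5))/(-10 - 10*I*√10) + 247)*125 = ((-10 + 30)/(-10 - 10*I*√10) + 247)*125 = (20/(-10 - 10*I*√10) + 247)*125 = (247 + 20/(-10 - 10*I*√10))*125 = 30875 + 2500/(-10 - 10*I*√10)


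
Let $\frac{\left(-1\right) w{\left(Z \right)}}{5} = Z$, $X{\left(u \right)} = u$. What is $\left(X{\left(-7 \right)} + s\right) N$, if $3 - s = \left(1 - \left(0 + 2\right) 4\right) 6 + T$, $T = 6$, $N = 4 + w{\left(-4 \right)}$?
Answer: $768$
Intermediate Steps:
$w{\left(Z \right)} = - 5 Z$
$N = 24$ ($N = 4 - -20 = 4 + 20 = 24$)
$s = 39$ ($s = 3 - \left(\left(1 - \left(0 + 2\right) 4\right) 6 + 6\right) = 3 - \left(\left(1 - 2 \cdot 4\right) 6 + 6\right) = 3 - \left(\left(1 - 8\right) 6 + 6\right) = 3 - \left(\left(-7\right) 6 + 6\right) = 3 - \left(-42 + 6\right) = 3 - -36 = 3 + 36 = 39$)
$\left(X{\left(-7 \right)} + s\right) N = \left(-7 + 39\right) 24 = 32 \cdot 24 = 768$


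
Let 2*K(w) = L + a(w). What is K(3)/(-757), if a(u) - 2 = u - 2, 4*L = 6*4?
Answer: -9/1514 ≈ -0.0059445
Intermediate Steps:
L = 6 (L = (6*4)/4 = (1/4)*24 = 6)
a(u) = u (a(u) = 2 + (u - 2) = 2 + (-2 + u) = u)
K(w) = 3 + w/2 (K(w) = (6 + w)/2 = 3 + w/2)
K(3)/(-757) = (3 + (1/2)*3)/(-757) = (3 + 3/2)*(-1/757) = (9/2)*(-1/757) = -9/1514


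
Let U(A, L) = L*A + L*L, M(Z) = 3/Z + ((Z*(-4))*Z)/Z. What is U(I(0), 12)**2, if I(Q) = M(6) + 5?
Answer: 6084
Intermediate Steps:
M(Z) = -4*Z + 3/Z (M(Z) = 3/Z + ((-4*Z)*Z)/Z = 3/Z + (-4*Z**2)/Z = 3/Z - 4*Z = -4*Z + 3/Z)
I(Q) = -37/2 (I(Q) = (-4*6 + 3/6) + 5 = (-24 + 3*(1/6)) + 5 = (-24 + 1/2) + 5 = -47/2 + 5 = -37/2)
U(A, L) = L**2 + A*L (U(A, L) = A*L + L**2 = L**2 + A*L)
U(I(0), 12)**2 = (12*(-37/2 + 12))**2 = (12*(-13/2))**2 = (-78)**2 = 6084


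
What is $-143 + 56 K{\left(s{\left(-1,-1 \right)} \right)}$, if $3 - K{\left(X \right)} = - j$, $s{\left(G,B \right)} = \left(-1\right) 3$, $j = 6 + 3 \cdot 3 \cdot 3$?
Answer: $1873$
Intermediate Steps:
$j = 33$ ($j = 6 + 3 \cdot 9 = 6 + 27 = 33$)
$s{\left(G,B \right)} = -3$
$K{\left(X \right)} = 36$ ($K{\left(X \right)} = 3 - \left(-1\right) 33 = 3 - -33 = 3 + 33 = 36$)
$-143 + 56 K{\left(s{\left(-1,-1 \right)} \right)} = -143 + 56 \cdot 36 = -143 + 2016 = 1873$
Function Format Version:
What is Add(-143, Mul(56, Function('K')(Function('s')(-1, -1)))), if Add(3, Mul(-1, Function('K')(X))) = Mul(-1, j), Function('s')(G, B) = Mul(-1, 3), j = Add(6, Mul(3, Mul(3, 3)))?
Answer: 1873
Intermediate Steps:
j = 33 (j = Add(6, Mul(3, 9)) = Add(6, 27) = 33)
Function('s')(G, B) = -3
Function('K')(X) = 36 (Function('K')(X) = Add(3, Mul(-1, Mul(-1, 33))) = Add(3, Mul(-1, -33)) = Add(3, 33) = 36)
Add(-143, Mul(56, Function('K')(Function('s')(-1, -1)))) = Add(-143, Mul(56, 36)) = Add(-143, 2016) = 1873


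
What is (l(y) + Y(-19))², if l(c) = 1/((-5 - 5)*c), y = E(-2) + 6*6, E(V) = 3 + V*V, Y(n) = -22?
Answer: 89510521/184900 ≈ 484.10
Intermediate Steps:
E(V) = 3 + V²
y = 43 (y = (3 + (-2)²) + 6*6 = (3 + 4) + 36 = 7 + 36 = 43)
l(c) = -1/(10*c) (l(c) = 1/(-10*c) = -1/(10*c))
(l(y) + Y(-19))² = (-⅒/43 - 22)² = (-⅒*1/43 - 22)² = (-1/430 - 22)² = (-9461/430)² = 89510521/184900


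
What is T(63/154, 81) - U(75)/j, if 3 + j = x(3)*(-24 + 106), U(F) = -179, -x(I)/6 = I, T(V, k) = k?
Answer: 119620/1479 ≈ 80.879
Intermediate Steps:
x(I) = -6*I
j = -1479 (j = -3 + (-6*3)*(-24 + 106) = -3 - 18*82 = -3 - 1476 = -1479)
T(63/154, 81) - U(75)/j = 81 - (-179)/(-1479) = 81 - (-179)*(-1)/1479 = 81 - 1*179/1479 = 81 - 179/1479 = 119620/1479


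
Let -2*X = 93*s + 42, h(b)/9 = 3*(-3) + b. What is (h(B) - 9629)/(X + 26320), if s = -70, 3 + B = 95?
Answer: -4441/14777 ≈ -0.30053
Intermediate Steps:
B = 92 (B = -3 + 95 = 92)
h(b) = -81 + 9*b (h(b) = 9*(3*(-3) + b) = 9*(-9 + b) = -81 + 9*b)
X = 3234 (X = -(93*(-70) + 42)/2 = -(-6510 + 42)/2 = -1/2*(-6468) = 3234)
(h(B) - 9629)/(X + 26320) = ((-81 + 9*92) - 9629)/(3234 + 26320) = ((-81 + 828) - 9629)/29554 = (747 - 9629)*(1/29554) = -8882*1/29554 = -4441/14777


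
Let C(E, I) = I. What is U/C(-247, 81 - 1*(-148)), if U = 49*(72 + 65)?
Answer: 6713/229 ≈ 29.314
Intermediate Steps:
U = 6713 (U = 49*137 = 6713)
U/C(-247, 81 - 1*(-148)) = 6713/(81 - 1*(-148)) = 6713/(81 + 148) = 6713/229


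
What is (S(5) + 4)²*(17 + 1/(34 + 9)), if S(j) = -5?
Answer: 732/43 ≈ 17.023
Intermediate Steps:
(S(5) + 4)²*(17 + 1/(34 + 9)) = (-5 + 4)²*(17 + 1/(34 + 9)) = (-1)²*(17 + 1/43) = 1*(17 + 1/43) = 1*(732/43) = 732/43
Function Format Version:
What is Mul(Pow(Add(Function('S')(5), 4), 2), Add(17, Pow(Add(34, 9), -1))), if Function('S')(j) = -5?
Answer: Rational(732, 43) ≈ 17.023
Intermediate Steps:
Mul(Pow(Add(Function('S')(5), 4), 2), Add(17, Pow(Add(34, 9), -1))) = Mul(Pow(Add(-5, 4), 2), Add(17, Pow(Add(34, 9), -1))) = Mul(Pow(-1, 2), Add(17, Pow(43, -1))) = Mul(1, Add(17, Rational(1, 43))) = Mul(1, Rational(732, 43)) = Rational(732, 43)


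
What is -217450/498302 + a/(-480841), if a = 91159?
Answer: -74991793734/119802015991 ≈ -0.62596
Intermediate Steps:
-217450/498302 + a/(-480841) = -217450/498302 + 91159/(-480841) = -217450*1/498302 + 91159*(-1/480841) = -108725/249151 - 91159/480841 = -74991793734/119802015991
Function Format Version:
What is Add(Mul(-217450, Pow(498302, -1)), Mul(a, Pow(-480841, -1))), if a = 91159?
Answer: Rational(-74991793734, 119802015991) ≈ -0.62596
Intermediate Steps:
Add(Mul(-217450, Pow(498302, -1)), Mul(a, Pow(-480841, -1))) = Add(Mul(-217450, Pow(498302, -1)), Mul(91159, Pow(-480841, -1))) = Add(Mul(-217450, Rational(1, 498302)), Mul(91159, Rational(-1, 480841))) = Add(Rational(-108725, 249151), Rational(-91159, 480841)) = Rational(-74991793734, 119802015991)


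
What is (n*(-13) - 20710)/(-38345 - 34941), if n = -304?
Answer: 8379/36643 ≈ 0.22867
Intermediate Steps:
(n*(-13) - 20710)/(-38345 - 34941) = (-304*(-13) - 20710)/(-38345 - 34941) = (3952 - 20710)/(-73286) = -16758*(-1/73286) = 8379/36643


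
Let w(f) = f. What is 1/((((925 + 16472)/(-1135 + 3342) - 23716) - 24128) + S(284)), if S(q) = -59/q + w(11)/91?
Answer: -57037708/2728467448199 ≈ -2.0905e-5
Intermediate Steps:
S(q) = 11/91 - 59/q (S(q) = -59/q + 11/91 = 11/91 - 59/q)
1/((((925 + 16472)/(-1135 + 3342) - 23716) - 24128) + S(284)) = 1/((((925 + 16472)/(-1135 + 3342) - 23716) - 24128) + (11/91 - 59/284)) = 1/(((17397/2207 - 23716) - 24128) + (11/91 - 59*1/284)) = 1/(((17397*(1/2207) - 23716) - 24128) + (11/91 - 59/284)) = 1/(((17397/2207 - 23716) - 24128) - 2245/25844) = 1/((-52323815/2207 - 24128) - 2245/25844) = 1/(-105574311/2207 - 2245/25844) = 1/(-2728467448199/57037708) = -57037708/2728467448199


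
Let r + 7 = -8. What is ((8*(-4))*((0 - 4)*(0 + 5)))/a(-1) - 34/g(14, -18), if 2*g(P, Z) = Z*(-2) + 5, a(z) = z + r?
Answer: -1708/41 ≈ -41.659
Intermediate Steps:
r = -15 (r = -7 - 8 = -15)
a(z) = -15 + z (a(z) = z - 15 = -15 + z)
g(P, Z) = 5/2 - Z (g(P, Z) = (Z*(-2) + 5)/2 = (-2*Z + 5)/2 = (5 - 2*Z)/2 = 5/2 - Z)
((8*(-4))*((0 - 4)*(0 + 5)))/a(-1) - 34/g(14, -18) = ((8*(-4))*((0 - 4)*(0 + 5)))/(-15 - 1) - 34/(5/2 - 1*(-18)) = -(-128)*5/(-16) - 34/(5/2 + 18) = -32*(-20)*(-1/16) - 34/41/2 = 640*(-1/16) - 34*2/41 = -40 - 68/41 = -1708/41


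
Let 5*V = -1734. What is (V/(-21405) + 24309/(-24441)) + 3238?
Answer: 940821634991/290644225 ≈ 3237.0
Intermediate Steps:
V = -1734/5 (V = (⅕)*(-1734) = -1734/5 ≈ -346.80)
(V/(-21405) + 24309/(-24441)) + 3238 = (-1734/5/(-21405) + 24309/(-24441)) + 3238 = (-1734/5*(-1/21405) + 24309*(-1/24441)) + 3238 = (578/35675 - 8103/8147) + 3238 = -284365559/290644225 + 3238 = 940821634991/290644225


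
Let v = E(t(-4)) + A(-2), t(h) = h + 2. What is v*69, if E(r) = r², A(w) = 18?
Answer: 1518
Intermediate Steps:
t(h) = 2 + h
v = 22 (v = (2 - 4)² + 18 = (-2)² + 18 = 4 + 18 = 22)
v*69 = 22*69 = 1518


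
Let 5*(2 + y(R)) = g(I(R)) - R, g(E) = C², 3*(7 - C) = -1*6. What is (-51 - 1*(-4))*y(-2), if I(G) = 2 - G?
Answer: -3431/5 ≈ -686.20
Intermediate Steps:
C = 9 (C = 7 - (-1)*6/3 = 7 - ⅓*(-6) = 7 + 2 = 9)
g(E) = 81 (g(E) = 9² = 81)
y(R) = 71/5 - R/5 (y(R) = -2 + (81 - R)/5 = -2 + (81/5 - R/5) = 71/5 - R/5)
(-51 - 1*(-4))*y(-2) = (-51 - 1*(-4))*(71/5 - ⅕*(-2)) = (-51 + 4)*(71/5 + ⅖) = -47*73/5 = -3431/5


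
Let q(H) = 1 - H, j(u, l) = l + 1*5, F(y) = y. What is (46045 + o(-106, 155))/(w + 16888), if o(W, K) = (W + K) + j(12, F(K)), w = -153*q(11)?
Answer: 23127/9209 ≈ 2.5113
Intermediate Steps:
j(u, l) = 5 + l (j(u, l) = l + 5 = 5 + l)
w = 1530 (w = -153*(1 - 1*11) = -153*(1 - 11) = -153*(-10) = 1530)
o(W, K) = 5 + W + 2*K (o(W, K) = (W + K) + (5 + K) = (K + W) + (5 + K) = 5 + W + 2*K)
(46045 + o(-106, 155))/(w + 16888) = (46045 + (5 - 106 + 2*155))/(1530 + 16888) = (46045 + (5 - 106 + 310))/18418 = (46045 + 209)*(1/18418) = 46254*(1/18418) = 23127/9209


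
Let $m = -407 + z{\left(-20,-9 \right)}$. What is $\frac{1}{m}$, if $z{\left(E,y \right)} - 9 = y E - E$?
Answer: $- \frac{1}{198} \approx -0.0050505$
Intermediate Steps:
$z{\left(E,y \right)} = 9 - E + E y$ ($z{\left(E,y \right)} = 9 + \left(y E - E\right) = 9 + \left(E y - E\right) = 9 + \left(- E + E y\right) = 9 - E + E y$)
$m = -198$ ($m = -407 - -209 = -407 + \left(9 + 20 + 180\right) = -407 + 209 = -198$)
$\frac{1}{m} = \frac{1}{-198} = - \frac{1}{198}$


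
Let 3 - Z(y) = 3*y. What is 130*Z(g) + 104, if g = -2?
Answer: 1274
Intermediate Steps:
Z(y) = 3 - 3*y
130*Z(g) + 104 = 130*(3 - 3*(-2)) + 104 = 130*(3 + 6) + 104 = 130*9 + 104 = 1170 + 104 = 1274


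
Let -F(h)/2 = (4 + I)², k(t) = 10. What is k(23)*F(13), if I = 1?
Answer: -500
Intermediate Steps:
F(h) = -50 (F(h) = -2*(4 + 1)² = -2*5² = -2*25 = -50)
k(23)*F(13) = 10*(-50) = -500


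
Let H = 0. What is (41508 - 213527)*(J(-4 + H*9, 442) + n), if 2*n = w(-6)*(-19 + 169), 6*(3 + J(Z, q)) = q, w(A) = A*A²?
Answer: 8323655372/3 ≈ 2.7746e+9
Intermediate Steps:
w(A) = A³
J(Z, q) = -3 + q/6
n = -16200 (n = ((-6)³*(-19 + 169))/2 = (-216*150)/2 = (½)*(-32400) = -16200)
(41508 - 213527)*(J(-4 + H*9, 442) + n) = (41508 - 213527)*((-3 + (⅙)*442) - 16200) = -172019*((-3 + 221/3) - 16200) = -172019*(212/3 - 16200) = -172019*(-48388/3) = 8323655372/3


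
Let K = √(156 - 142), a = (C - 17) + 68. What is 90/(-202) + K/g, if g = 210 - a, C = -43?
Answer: -45/101 + √14/202 ≈ -0.42702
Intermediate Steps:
a = 8 (a = (-43 - 17) + 68 = -60 + 68 = 8)
K = √14 ≈ 3.7417
g = 202 (g = 210 - 1*8 = 210 - 8 = 202)
90/(-202) + K/g = 90/(-202) + √14/202 = 90*(-1/202) + √14*(1/202) = -45/101 + √14/202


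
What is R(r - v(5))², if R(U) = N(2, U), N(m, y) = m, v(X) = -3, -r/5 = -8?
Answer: 4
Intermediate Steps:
r = 40 (r = -5*(-8) = 40)
R(U) = 2
R(r - v(5))² = 2² = 4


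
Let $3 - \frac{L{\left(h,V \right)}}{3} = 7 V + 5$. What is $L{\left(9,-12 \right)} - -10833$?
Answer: $11079$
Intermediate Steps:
$L{\left(h,V \right)} = -6 - 21 V$ ($L{\left(h,V \right)} = 9 - 3 \left(7 V + 5\right) = 9 - 3 \left(5 + 7 V\right) = 9 - \left(15 + 21 V\right) = -6 - 21 V$)
$L{\left(9,-12 \right)} - -10833 = \left(-6 - -252\right) - -10833 = \left(-6 + 252\right) + 10833 = 246 + 10833 = 11079$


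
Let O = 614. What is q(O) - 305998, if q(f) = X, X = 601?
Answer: -305397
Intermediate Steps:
q(f) = 601
q(O) - 305998 = 601 - 305998 = -305397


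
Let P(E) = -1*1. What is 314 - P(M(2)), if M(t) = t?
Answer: 315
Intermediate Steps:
P(E) = -1
314 - P(M(2)) = 314 - 1*(-1) = 314 + 1 = 315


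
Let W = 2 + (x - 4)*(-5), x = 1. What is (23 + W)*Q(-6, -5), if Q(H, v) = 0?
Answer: 0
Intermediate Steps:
W = 17 (W = 2 + (1 - 4)*(-5) = 2 - 3*(-5) = 2 + 15 = 17)
(23 + W)*Q(-6, -5) = (23 + 17)*0 = 40*0 = 0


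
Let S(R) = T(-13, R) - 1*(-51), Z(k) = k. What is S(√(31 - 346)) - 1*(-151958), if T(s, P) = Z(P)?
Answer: 152009 + 3*I*√35 ≈ 1.5201e+5 + 17.748*I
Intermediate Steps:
T(s, P) = P
S(R) = 51 + R (S(R) = R - 1*(-51) = R + 51 = 51 + R)
S(√(31 - 346)) - 1*(-151958) = (51 + √(31 - 346)) - 1*(-151958) = (51 + √(-315)) + 151958 = (51 + 3*I*√35) + 151958 = 152009 + 3*I*√35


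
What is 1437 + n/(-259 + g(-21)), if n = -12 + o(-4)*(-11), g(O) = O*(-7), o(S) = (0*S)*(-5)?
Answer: 40239/28 ≈ 1437.1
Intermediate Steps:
o(S) = 0 (o(S) = 0*(-5) = 0)
g(O) = -7*O
n = -12 (n = -12 + 0*(-11) = -12 + 0 = -12)
1437 + n/(-259 + g(-21)) = 1437 - 12/(-259 - 7*(-21)) = 1437 - 12/(-259 + 147) = 1437 - 12/(-112) = 1437 - 12*(-1/112) = 1437 + 3/28 = 40239/28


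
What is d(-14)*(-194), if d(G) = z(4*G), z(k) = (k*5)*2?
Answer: 108640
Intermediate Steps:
z(k) = 10*k (z(k) = (5*k)*2 = 10*k)
d(G) = 40*G (d(G) = 10*(4*G) = 40*G)
d(-14)*(-194) = (40*(-14))*(-194) = -560*(-194) = 108640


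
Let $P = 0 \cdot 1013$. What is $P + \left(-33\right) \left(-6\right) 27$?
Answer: $5346$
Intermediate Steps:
$P = 0$
$P + \left(-33\right) \left(-6\right) 27 = 0 + \left(-33\right) \left(-6\right) 27 = 0 + 198 \cdot 27 = 0 + 5346 = 5346$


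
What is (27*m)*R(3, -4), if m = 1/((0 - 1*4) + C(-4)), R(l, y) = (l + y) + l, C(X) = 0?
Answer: -27/2 ≈ -13.500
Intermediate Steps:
R(l, y) = y + 2*l
m = -1/4 (m = 1/((0 - 1*4) + 0) = 1/((0 - 4) + 0) = 1/(-4 + 0) = 1/(-4) = -1/4 ≈ -0.25000)
(27*m)*R(3, -4) = (27*(-1/4))*(-4 + 2*3) = -27*(-4 + 6)/4 = -27/4*2 = -27/2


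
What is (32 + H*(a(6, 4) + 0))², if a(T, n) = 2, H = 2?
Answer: 1296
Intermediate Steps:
(32 + H*(a(6, 4) + 0))² = (32 + 2*(2 + 0))² = (32 + 2*2)² = (32 + 4)² = 36² = 1296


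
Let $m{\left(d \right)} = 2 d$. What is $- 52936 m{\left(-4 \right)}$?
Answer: $423488$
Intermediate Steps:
$- 52936 m{\left(-4 \right)} = - 52936 \cdot 2 \left(-4\right) = \left(-52936\right) \left(-8\right) = 423488$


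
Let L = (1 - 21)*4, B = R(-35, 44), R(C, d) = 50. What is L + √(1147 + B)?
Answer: -80 + 3*√133 ≈ -45.402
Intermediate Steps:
B = 50
L = -80 (L = -20*4 = -80)
L + √(1147 + B) = -80 + √(1147 + 50) = -80 + √1197 = -80 + 3*√133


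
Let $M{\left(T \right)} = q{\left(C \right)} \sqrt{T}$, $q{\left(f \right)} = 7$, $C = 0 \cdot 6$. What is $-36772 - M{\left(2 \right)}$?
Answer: $-36772 - 7 \sqrt{2} \approx -36782.0$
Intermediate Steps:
$C = 0$
$M{\left(T \right)} = 7 \sqrt{T}$
$-36772 - M{\left(2 \right)} = -36772 - 7 \sqrt{2}$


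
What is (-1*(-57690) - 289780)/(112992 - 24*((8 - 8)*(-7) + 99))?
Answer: -116045/55308 ≈ -2.0982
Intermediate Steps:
(-1*(-57690) - 289780)/(112992 - 24*((8 - 8)*(-7) + 99)) = (57690 - 289780)/(112992 - 24*(0*(-7) + 99)) = -232090/(112992 - 24*(0 + 99)) = -232090/(112992 - 24*99) = -232090/(112992 - 2376) = -232090/110616 = -232090*1/110616 = -116045/55308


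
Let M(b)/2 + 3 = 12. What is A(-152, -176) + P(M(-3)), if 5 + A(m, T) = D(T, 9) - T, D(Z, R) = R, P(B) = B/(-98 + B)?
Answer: 7191/40 ≈ 179.77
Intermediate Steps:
M(b) = 18 (M(b) = -6 + 2*12 = -6 + 24 = 18)
A(m, T) = 4 - T (A(m, T) = -5 + (9 - T) = 4 - T)
A(-152, -176) + P(M(-3)) = (4 - 1*(-176)) + 18/(-98 + 18) = (4 + 176) + 18/(-80) = 180 + 18*(-1/80) = 180 - 9/40 = 7191/40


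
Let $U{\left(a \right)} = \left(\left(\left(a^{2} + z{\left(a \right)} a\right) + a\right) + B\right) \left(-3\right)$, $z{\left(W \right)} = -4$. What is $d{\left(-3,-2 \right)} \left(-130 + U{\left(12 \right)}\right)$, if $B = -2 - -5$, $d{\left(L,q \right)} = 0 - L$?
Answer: $-1389$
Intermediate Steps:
$d{\left(L,q \right)} = - L$
$B = 3$ ($B = -2 + 5 = 3$)
$U{\left(a \right)} = -9 - 3 a^{2} + 9 a$ ($U{\left(a \right)} = \left(\left(\left(a^{2} - 4 a\right) + a\right) + 3\right) \left(-3\right) = \left(\left(a^{2} - 3 a\right) + 3\right) \left(-3\right) = \left(3 + a^{2} - 3 a\right) \left(-3\right) = -9 - 3 a^{2} + 9 a$)
$d{\left(-3,-2 \right)} \left(-130 + U{\left(12 \right)}\right) = \left(-1\right) \left(-3\right) \left(-130 - \left(-99 + 432\right)\right) = 3 \left(-130 - 333\right) = 3 \left(-463\right) = -1389$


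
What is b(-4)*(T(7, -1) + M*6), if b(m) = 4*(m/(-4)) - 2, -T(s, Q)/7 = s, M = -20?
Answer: -338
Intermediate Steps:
T(s, Q) = -7*s
b(m) = -2 - m (b(m) = 4*(m*(-¼)) - 2 = 4*(-m/4) - 2 = -m - 2 = -2 - m)
b(-4)*(T(7, -1) + M*6) = (-2 - 1*(-4))*(-7*7 - 20*6) = (-2 + 4)*(-49 - 120) = 2*(-169) = -338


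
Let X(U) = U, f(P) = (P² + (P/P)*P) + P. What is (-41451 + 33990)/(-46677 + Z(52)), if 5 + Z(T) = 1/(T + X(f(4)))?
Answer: 567036/3547831 ≈ 0.15983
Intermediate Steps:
f(P) = P² + 2*P (f(P) = (P² + 1*P) + P = (P² + P) + P = (P + P²) + P = P² + 2*P)
Z(T) = -5 + 1/(24 + T) (Z(T) = -5 + 1/(T + 4*(2 + 4)) = -5 + 1/(T + 4*6) = -5 + 1/(T + 24) = -5 + 1/(24 + T))
(-41451 + 33990)/(-46677 + Z(52)) = (-41451 + 33990)/(-46677 + (-119 - 5*52)/(24 + 52)) = -7461/(-46677 + (-119 - 260)/76) = -7461/(-46677 + (1/76)*(-379)) = -7461/(-46677 - 379/76) = -7461/(-3547831/76) = -7461*(-76/3547831) = 567036/3547831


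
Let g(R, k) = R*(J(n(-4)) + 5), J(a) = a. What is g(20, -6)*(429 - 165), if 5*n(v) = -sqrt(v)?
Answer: 26400 - 2112*I ≈ 26400.0 - 2112.0*I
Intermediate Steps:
n(v) = -sqrt(v)/5 (n(v) = (-sqrt(v))/5 = -sqrt(v)/5)
g(R, k) = R*(5 - 2*I/5) (g(R, k) = R*(-2*I/5 + 5) = R*(5 - 2*I/5))
g(20, -6)*(429 - 165) = ((1/5)*20*(25 - 2*I))*(429 - 165) = (100 - 8*I)*264 = 26400 - 2112*I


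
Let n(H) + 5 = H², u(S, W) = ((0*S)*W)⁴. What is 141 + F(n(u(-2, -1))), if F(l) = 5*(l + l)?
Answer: 91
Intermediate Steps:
u(S, W) = 0 (u(S, W) = (0*W)⁴ = 0⁴ = 0)
n(H) = -5 + H²
F(l) = 10*l (F(l) = 5*(2*l) = 10*l)
141 + F(n(u(-2, -1))) = 141 + 10*(-5 + 0²) = 141 + 10*(-5 + 0) = 141 + 10*(-5) = 141 - 50 = 91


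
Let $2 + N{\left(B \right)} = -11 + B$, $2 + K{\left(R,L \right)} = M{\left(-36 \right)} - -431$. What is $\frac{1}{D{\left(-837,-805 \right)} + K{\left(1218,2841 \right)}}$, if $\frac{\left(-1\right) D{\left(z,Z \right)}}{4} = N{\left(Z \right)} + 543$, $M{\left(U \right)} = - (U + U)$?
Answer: $\frac{1}{1601} \approx 0.00062461$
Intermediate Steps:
$M{\left(U \right)} = - 2 U$
$K{\left(R,L \right)} = 501$ ($K{\left(R,L \right)} = -2 - -503 = -2 + \left(72 + 431\right) = -2 + 503 = 501$)
$N{\left(B \right)} = -13 + B$ ($N{\left(B \right)} = -2 + \left(-11 + B\right) = -13 + B$)
$D{\left(z,Z \right)} = -2120 - 4 Z$ ($D{\left(z,Z \right)} = - 4 \left(\left(-13 + Z\right) + 543\right) = - 4 \left(530 + Z\right) = -2120 - 4 Z$)
$\frac{1}{D{\left(-837,-805 \right)} + K{\left(1218,2841 \right)}} = \frac{1}{\left(-2120 - -3220\right) + 501} = \frac{1}{\left(-2120 + 3220\right) + 501} = \frac{1}{1100 + 501} = \frac{1}{1601}$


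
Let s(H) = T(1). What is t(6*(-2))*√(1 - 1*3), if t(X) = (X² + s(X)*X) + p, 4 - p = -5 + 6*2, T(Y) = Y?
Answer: 129*I*√2 ≈ 182.43*I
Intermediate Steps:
s(H) = 1
p = -3 (p = 4 - (-5 + 6*2) = 4 - (-5 + 12) = 4 - 1*7 = 4 - 7 = -3)
t(X) = -3 + X + X² (t(X) = (X² + 1*X) - 3 = (X² + X) - 3 = (X + X²) - 3 = -3 + X + X²)
t(6*(-2))*√(1 - 1*3) = (-3 + 6*(-2) + (6*(-2))²)*√(1 - 1*3) = (-3 - 12 + (-12)²)*√(1 - 3) = (-3 - 12 + 144)*√(-2) = 129*(I*√2) = 129*I*√2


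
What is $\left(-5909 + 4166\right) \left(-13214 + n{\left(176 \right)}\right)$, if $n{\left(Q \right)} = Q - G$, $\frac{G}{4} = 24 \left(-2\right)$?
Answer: $22390578$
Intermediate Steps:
$G = -192$ ($G = 4 \cdot 24 \left(-2\right) = 4 \left(-48\right) = -192$)
$n{\left(Q \right)} = 192 + Q$ ($n{\left(Q \right)} = Q - -192 = Q + 192 = 192 + Q$)
$\left(-5909 + 4166\right) \left(-13214 + n{\left(176 \right)}\right) = \left(-5909 + 4166\right) \left(-13214 + \left(192 + 176\right)\right) = - 1743 \left(-13214 + 368\right) = \left(-1743\right) \left(-12846\right) = 22390578$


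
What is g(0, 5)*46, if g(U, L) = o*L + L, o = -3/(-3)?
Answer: 460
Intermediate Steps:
o = 1 (o = -3*(-1/3) = 1)
g(U, L) = 2*L (g(U, L) = 1*L + L = L + L = 2*L)
g(0, 5)*46 = (2*5)*46 = 10*46 = 460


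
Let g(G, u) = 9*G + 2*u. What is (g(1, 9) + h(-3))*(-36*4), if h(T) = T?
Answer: -3456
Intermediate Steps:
g(G, u) = 2*u + 9*G
(g(1, 9) + h(-3))*(-36*4) = ((2*9 + 9*1) - 3)*(-36*4) = ((18 + 9) - 3)*(-144) = (27 - 3)*(-144) = 24*(-144) = -3456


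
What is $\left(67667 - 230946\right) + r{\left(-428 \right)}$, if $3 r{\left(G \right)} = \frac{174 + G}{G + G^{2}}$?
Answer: $- \frac{44760325513}{274134} \approx -1.6328 \cdot 10^{5}$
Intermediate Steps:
$r{\left(G \right)} = \frac{174 + G}{3 \left(G + G^{2}\right)}$ ($r{\left(G \right)} = \frac{\left(174 + G\right) \frac{1}{G + G^{2}}}{3} = \frac{\frac{1}{G + G^{2}} \left(174 + G\right)}{3} = \frac{174 + G}{3 \left(G + G^{2}\right)}$)
$\left(67667 - 230946\right) + r{\left(-428 \right)} = \left(67667 - 230946\right) + \frac{174 - 428}{3 \left(-428\right) \left(1 - 428\right)} = -163279 + \frac{1}{3} \left(- \frac{1}{428}\right) \frac{1}{-427} \left(-254\right) = -163279 + \frac{1}{3} \left(- \frac{1}{428}\right) \left(- \frac{1}{427}\right) \left(-254\right) = -163279 - \frac{127}{274134} = - \frac{44760325513}{274134}$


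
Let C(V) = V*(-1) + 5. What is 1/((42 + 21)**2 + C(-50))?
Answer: 1/4024 ≈ 0.00024851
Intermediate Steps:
C(V) = 5 - V (C(V) = -V + 5 = 5 - V)
1/((42 + 21)**2 + C(-50)) = 1/((42 + 21)**2 + (5 - 1*(-50))) = 1/(63**2 + (5 + 50)) = 1/(3969 + 55) = 1/4024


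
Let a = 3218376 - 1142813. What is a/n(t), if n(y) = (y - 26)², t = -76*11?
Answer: 2075563/743044 ≈ 2.7933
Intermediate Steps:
a = 2075563
t = -836
n(y) = (-26 + y)²
a/n(t) = 2075563/((-26 - 836)²) = 2075563/((-862)²) = 2075563/743044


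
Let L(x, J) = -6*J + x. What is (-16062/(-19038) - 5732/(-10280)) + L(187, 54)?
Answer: -1105754771/8154610 ≈ -135.60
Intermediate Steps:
L(x, J) = x - 6*J
(-16062/(-19038) - 5732/(-10280)) + L(187, 54) = (-16062/(-19038) - 5732/(-10280)) + (187 - 6*54) = (-16062*(-1/19038) - 5732*(-1/10280)) + (187 - 324) = (2677/3173 + 1433/2570) - 137 = 11426799/8154610 - 137 = -1105754771/8154610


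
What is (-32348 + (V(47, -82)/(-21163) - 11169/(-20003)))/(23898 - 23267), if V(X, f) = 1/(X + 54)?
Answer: -1383036617135128/26978829277459 ≈ -51.264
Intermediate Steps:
V(X, f) = 1/(54 + X)
(-32348 + (V(47, -82)/(-21163) - 11169/(-20003)))/(23898 - 23267) = (-32348 + (1/((54 + 47)*(-21163)) - 11169/(-20003)))/(23898 - 23267) = (-32348 + (-1/21163/101 - 11169*(-1/20003)))/631 = (-32348 + ((1/101)*(-1/21163) + 11169/20003))*(1/631) = (-32348 + (-1/2137463 + 11169/20003))*(1/631) = (-32348 + 23873304244/42755672389)*(1/631) = -1383036617135128/42755672389*1/631 = -1383036617135128/26978829277459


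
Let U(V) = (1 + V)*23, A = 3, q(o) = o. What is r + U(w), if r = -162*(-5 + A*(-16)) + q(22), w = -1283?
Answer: -20878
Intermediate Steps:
U(V) = 23 + 23*V
r = 8608 (r = -162*(-5 + 3*(-16)) + 22 = -162*(-5 - 48) + 22 = -162*(-53) + 22 = 8586 + 22 = 8608)
r + U(w) = 8608 + (23 + 23*(-1283)) = 8608 + (23 - 29509) = 8608 - 29486 = -20878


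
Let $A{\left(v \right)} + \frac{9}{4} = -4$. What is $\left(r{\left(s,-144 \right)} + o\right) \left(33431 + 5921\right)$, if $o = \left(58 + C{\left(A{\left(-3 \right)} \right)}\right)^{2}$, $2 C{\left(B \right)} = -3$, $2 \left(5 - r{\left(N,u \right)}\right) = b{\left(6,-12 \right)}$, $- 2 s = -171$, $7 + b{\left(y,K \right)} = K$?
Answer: $126192026$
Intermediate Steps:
$b{\left(y,K \right)} = -7 + K$
$s = \frac{171}{2}$ ($s = \left(- \frac{1}{2}\right) \left(-171\right) = \frac{171}{2} \approx 85.5$)
$A{\left(v \right)} = - \frac{25}{4}$ ($A{\left(v \right)} = - \frac{9}{4} - 4 = - \frac{25}{4}$)
$r{\left(N,u \right)} = \frac{29}{2}$ ($r{\left(N,u \right)} = 5 - \frac{-7 - 12}{2} = 5 - - \frac{19}{2} = 5 + \frac{19}{2} = \frac{29}{2}$)
$C{\left(B \right)} = - \frac{3}{2}$ ($C{\left(B \right)} = \frac{1}{2} \left(-3\right) = - \frac{3}{2}$)
$o = \frac{12769}{4}$ ($o = \left(58 - \frac{3}{2}\right)^{2} = \left(\frac{113}{2}\right)^{2} = \frac{12769}{4} \approx 3192.3$)
$\left(r{\left(s,-144 \right)} + o\right) \left(33431 + 5921\right) = \left(\frac{29}{2} + \frac{12769}{4}\right) \left(33431 + 5921\right) = \frac{12827}{4} \cdot 39352 = 126192026$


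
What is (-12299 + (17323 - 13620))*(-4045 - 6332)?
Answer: 89200692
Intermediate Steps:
(-12299 + (17323 - 13620))*(-4045 - 6332) = (-12299 + 3703)*(-10377) = -8596*(-10377) = 89200692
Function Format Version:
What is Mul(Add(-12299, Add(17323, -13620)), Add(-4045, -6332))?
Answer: 89200692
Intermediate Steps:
Mul(Add(-12299, Add(17323, -13620)), Add(-4045, -6332)) = Mul(Add(-12299, 3703), -10377) = Mul(-8596, -10377) = 89200692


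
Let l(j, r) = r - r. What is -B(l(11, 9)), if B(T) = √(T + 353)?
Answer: -√353 ≈ -18.788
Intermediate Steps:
l(j, r) = 0
B(T) = √(353 + T)
-B(l(11, 9)) = -√(353 + 0) = -√353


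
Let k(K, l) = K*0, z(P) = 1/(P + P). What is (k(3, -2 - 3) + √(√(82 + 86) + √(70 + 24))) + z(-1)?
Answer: -½ + √(√94 + 2*√42) ≈ 4.2599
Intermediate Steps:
z(P) = 1/(2*P)
k(K, l) = 0
(k(3, -2 - 3) + √(√(82 + 86) + √(70 + 24))) + z(-1) = (0 + √(√(82 + 86) + √(70 + 24))) + (½)/(-1) = (0 + √(√168 + √94)) + (½)*(-1) = (0 + √(2*√42 + √94)) - ½ = (0 + √(√94 + 2*√42)) - ½ = √(√94 + 2*√42) - ½ = -½ + √(√94 + 2*√42)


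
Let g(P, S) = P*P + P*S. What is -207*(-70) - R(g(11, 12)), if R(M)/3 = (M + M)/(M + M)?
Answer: 14487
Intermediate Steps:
g(P, S) = P² + P*S
R(M) = 3 (R(M) = 3*((M + M)/(M + M)) = 3*((2*M)/((2*M))) = 3*((2*M)*(1/(2*M))) = 3*1 = 3)
-207*(-70) - R(g(11, 12)) = -207*(-70) - 1*3 = 14490 - 3 = 14487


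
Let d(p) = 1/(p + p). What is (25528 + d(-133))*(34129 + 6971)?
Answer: 139543685850/133 ≈ 1.0492e+9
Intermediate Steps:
d(p) = 1/(2*p)
(25528 + d(-133))*(34129 + 6971) = (25528 + (½)/(-133))*(34129 + 6971) = (25528 + (½)*(-1/133))*41100 = (25528 - 1/266)*41100 = (6790447/266)*41100 = 139543685850/133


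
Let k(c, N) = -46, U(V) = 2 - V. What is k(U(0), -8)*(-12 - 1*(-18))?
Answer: -276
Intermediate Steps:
k(U(0), -8)*(-12 - 1*(-18)) = -46*(-12 - 1*(-18)) = -46*(-12 + 18) = -46*6 = -276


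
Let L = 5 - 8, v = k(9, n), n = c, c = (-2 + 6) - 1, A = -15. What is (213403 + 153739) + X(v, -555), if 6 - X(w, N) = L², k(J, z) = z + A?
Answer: 367139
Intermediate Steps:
c = 3 (c = 4 - 1 = 3)
n = 3
k(J, z) = -15 + z (k(J, z) = z - 15 = -15 + z)
v = -12 (v = -15 + 3 = -12)
L = -3
X(w, N) = -3 (X(w, N) = 6 - 1*(-3)² = 6 - 1*9 = 6 - 9 = -3)
(213403 + 153739) + X(v, -555) = (213403 + 153739) - 3 = 367142 - 3 = 367139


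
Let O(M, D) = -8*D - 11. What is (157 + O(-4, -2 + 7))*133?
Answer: 14098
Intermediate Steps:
O(M, D) = -11 - 8*D
(157 + O(-4, -2 + 7))*133 = (157 + (-11 - 8*(-2 + 7)))*133 = (157 + (-11 - 8*5))*133 = (157 + (-11 - 40))*133 = (157 - 51)*133 = 106*133 = 14098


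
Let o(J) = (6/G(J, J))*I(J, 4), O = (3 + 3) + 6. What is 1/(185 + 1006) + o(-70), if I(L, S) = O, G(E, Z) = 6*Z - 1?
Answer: -85331/501411 ≈ -0.17018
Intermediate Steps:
G(E, Z) = -1 + 6*Z
O = 12 (O = 6 + 6 = 12)
I(L, S) = 12
o(J) = 72/(-1 + 6*J) (o(J) = (6/(-1 + 6*J))*12 = 72/(-1 + 6*J))
1/(185 + 1006) + o(-70) = 1/(185 + 1006) + 72/(-1 + 6*(-70)) = 1/1191 + 72/(-1 - 420) = 1/1191 + 72/(-421) = 1/1191 + 72*(-1/421) = 1/1191 - 72/421 = -85331/501411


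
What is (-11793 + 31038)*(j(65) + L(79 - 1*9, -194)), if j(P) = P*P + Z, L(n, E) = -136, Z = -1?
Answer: 78673560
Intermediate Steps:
j(P) = -1 + P**2 (j(P) = P*P - 1 = P**2 - 1 = -1 + P**2)
(-11793 + 31038)*(j(65) + L(79 - 1*9, -194)) = (-11793 + 31038)*((-1 + 65**2) - 136) = 19245*((-1 + 4225) - 136) = 19245*(4224 - 136) = 19245*4088 = 78673560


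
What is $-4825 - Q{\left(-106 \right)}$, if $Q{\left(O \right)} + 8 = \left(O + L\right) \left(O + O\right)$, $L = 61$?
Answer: $-14357$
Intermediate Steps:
$Q{\left(O \right)} = -8 + 2 O \left(61 + O\right)$ ($Q{\left(O \right)} = -8 + \left(O + 61\right) \left(O + O\right) = -8 + \left(61 + O\right) 2 O = -8 + 2 O \left(61 + O\right)$)
$-4825 - Q{\left(-106 \right)} = -4825 - \left(-8 + 2 \left(-106\right)^{2} + 122 \left(-106\right)\right) = -4825 - \left(-8 + 2 \cdot 11236 - 12932\right) = -4825 - \left(-8 + 22472 - 12932\right) = -4825 - 9532 = -14357$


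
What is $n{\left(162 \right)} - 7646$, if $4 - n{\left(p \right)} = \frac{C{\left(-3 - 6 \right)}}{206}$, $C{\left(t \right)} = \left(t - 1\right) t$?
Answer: $- \frac{787171}{103} \approx -7642.4$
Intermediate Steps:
$C{\left(t \right)} = t \left(-1 + t\right)$ ($C{\left(t \right)} = \left(-1 + t\right) t = t \left(-1 + t\right)$)
$n{\left(p \right)} = \frac{367}{103}$ ($n{\left(p \right)} = 4 - \frac{\left(-3 - 6\right) \left(-1 - 9\right)}{206} = 4 - \left(-3 - 6\right) \left(-1 - 9\right) \frac{1}{206} = 4 - - 9 \left(-1 - 9\right) \frac{1}{206} = 4 - \left(-9\right) \left(-10\right) \frac{1}{206} = 4 - 90 \cdot \frac{1}{206} = 4 - \frac{45}{103} = \frac{367}{103}$)
$n{\left(162 \right)} - 7646 = \frac{367}{103} - 7646 = - \frac{787171}{103}$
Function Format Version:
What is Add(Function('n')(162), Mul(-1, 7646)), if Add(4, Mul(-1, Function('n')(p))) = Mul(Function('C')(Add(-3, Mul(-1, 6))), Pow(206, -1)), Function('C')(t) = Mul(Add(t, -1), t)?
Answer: Rational(-787171, 103) ≈ -7642.4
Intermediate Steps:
Function('C')(t) = Mul(t, Add(-1, t)) (Function('C')(t) = Mul(Add(-1, t), t) = Mul(t, Add(-1, t)))
Function('n')(p) = Rational(367, 103) (Function('n')(p) = Add(4, Mul(-1, Mul(Mul(Add(-3, Mul(-1, 6)), Add(-1, Add(-3, Mul(-1, 6)))), Pow(206, -1)))) = Add(4, Mul(-1, Mul(Mul(Add(-3, -6), Add(-1, Add(-3, -6))), Rational(1, 206)))) = Add(4, Mul(-1, Mul(Mul(-9, Add(-1, -9)), Rational(1, 206)))) = Add(4, Mul(-1, Mul(Mul(-9, -10), Rational(1, 206)))) = Add(4, Mul(-1, Mul(90, Rational(1, 206)))) = Add(4, Mul(-1, Rational(45, 103))) = Add(4, Rational(-45, 103)) = Rational(367, 103))
Add(Function('n')(162), Mul(-1, 7646)) = Add(Rational(367, 103), Mul(-1, 7646)) = Add(Rational(367, 103), -7646) = Rational(-787171, 103)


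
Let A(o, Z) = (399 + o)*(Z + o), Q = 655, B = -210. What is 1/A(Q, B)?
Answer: 1/469030 ≈ 2.1321e-6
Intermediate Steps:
1/A(Q, B) = 1/(655**2 + 399*(-210) + 399*655 - 210*655) = 1/(429025 - 83790 + 261345 - 137550) = 1/469030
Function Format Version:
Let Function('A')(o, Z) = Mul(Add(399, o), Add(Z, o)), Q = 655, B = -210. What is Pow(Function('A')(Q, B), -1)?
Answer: Rational(1, 469030) ≈ 2.1321e-6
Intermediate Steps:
Pow(Function('A')(Q, B), -1) = Pow(Add(Pow(655, 2), Mul(399, -210), Mul(399, 655), Mul(-210, 655)), -1) = Pow(Add(429025, -83790, 261345, -137550), -1) = Pow(469030, -1) = Rational(1, 469030)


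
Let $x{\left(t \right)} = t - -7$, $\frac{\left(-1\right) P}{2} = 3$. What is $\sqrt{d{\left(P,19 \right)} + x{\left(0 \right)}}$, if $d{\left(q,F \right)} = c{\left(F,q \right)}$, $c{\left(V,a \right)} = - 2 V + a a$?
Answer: $\sqrt{5} \approx 2.2361$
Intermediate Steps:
$P = -6$ ($P = \left(-2\right) 3 = -6$)
$c{\left(V,a \right)} = a^{2} - 2 V$ ($c{\left(V,a \right)} = - 2 V + a^{2} = a^{2} - 2 V$)
$d{\left(q,F \right)} = q^{2} - 2 F$
$x{\left(t \right)} = 7 + t$ ($x{\left(t \right)} = t + 7 = 7 + t$)
$\sqrt{d{\left(P,19 \right)} + x{\left(0 \right)}} = \sqrt{\left(\left(-6\right)^{2} - 38\right) + \left(7 + 0\right)} = \sqrt{\left(36 - 38\right) + 7} = \sqrt{-2 + 7} = \sqrt{5}$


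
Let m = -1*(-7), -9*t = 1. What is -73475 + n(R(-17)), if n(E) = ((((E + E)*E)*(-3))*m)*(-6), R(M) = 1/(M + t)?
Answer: -62232596/847 ≈ -73474.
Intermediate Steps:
t = -⅑ (t = -⅑*1 = -⅑ ≈ -0.11111)
m = 7
R(M) = 1/(-⅑ + M) (R(M) = 1/(M - ⅑) = 1/(-⅑ + M))
n(E) = 252*E² (n(E) = ((((E + E)*E)*(-3))*7)*(-6) = ((((2*E)*E)*(-3))*7)*(-6) = (((2*E²)*(-3))*7)*(-6) = (-6*E²*7)*(-6) = -42*E²*(-6) = 252*E²)
-73475 + n(R(-17)) = -73475 + 252*(9/(-1 + 9*(-17)))² = -73475 + 252*(9/(-1 - 153))² = -73475 + 252*(9/(-154))² = -73475 + 252*(9*(-1/154))² = -73475 + 252*(-9/154)² = -73475 + 252*(81/23716) = -73475 + 729/847 = -62232596/847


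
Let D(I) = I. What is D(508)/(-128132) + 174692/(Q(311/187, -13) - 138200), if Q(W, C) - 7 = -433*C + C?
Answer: -5612746115/4246839041 ≈ -1.3216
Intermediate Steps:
Q(W, C) = 7 - 432*C (Q(W, C) = 7 + (-433*C + C) = 7 - 432*C)
D(508)/(-128132) + 174692/(Q(311/187, -13) - 138200) = 508/(-128132) + 174692/((7 - 432*(-13)) - 138200) = 508*(-1/128132) + 174692/((7 + 5616) - 138200) = -127/32033 + 174692/(5623 - 138200) = -127/32033 + 174692/(-132577) = -127/32033 + 174692*(-1/132577) = -127/32033 - 174692/132577 = -5612746115/4246839041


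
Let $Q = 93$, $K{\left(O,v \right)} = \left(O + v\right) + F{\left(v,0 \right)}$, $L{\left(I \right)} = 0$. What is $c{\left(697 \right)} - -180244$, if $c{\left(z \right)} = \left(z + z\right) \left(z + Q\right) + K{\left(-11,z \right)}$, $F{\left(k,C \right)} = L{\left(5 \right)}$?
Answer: $1282190$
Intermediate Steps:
$F{\left(k,C \right)} = 0$
$K{\left(O,v \right)} = O + v$ ($K{\left(O,v \right)} = \left(O + v\right) + 0 = O + v$)
$c{\left(z \right)} = -11 + z + 2 z \left(93 + z\right)$ ($c{\left(z \right)} = \left(z + z\right) \left(z + 93\right) + \left(-11 + z\right) = 2 z \left(93 + z\right) + \left(-11 + z\right) = -11 + z + 2 z \left(93 + z\right)$)
$c{\left(697 \right)} - -180244 = \left(-11 + 2 \cdot 697^{2} + 187 \cdot 697\right) - -180244 = \left(-11 + 2 \cdot 485809 + 130339\right) + 180244 = \left(-11 + 971618 + 130339\right) + 180244 = 1101946 + 180244 = 1282190$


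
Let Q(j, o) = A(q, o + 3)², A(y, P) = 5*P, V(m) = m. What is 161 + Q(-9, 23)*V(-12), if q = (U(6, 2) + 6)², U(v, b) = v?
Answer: -202639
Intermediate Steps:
q = 144 (q = (6 + 6)² = 12² = 144)
Q(j, o) = (15 + 5*o)² (Q(j, o) = (5*(o + 3))² = (5*(3 + o))² = (15 + 5*o)²)
161 + Q(-9, 23)*V(-12) = 161 + (25*(3 + 23)²)*(-12) = 161 + (25*26²)*(-12) = 161 + (25*676)*(-12) = 161 + 16900*(-12) = 161 - 202800 = -202639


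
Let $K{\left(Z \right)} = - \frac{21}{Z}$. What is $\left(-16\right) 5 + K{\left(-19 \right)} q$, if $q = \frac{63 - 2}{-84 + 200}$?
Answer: $- \frac{175039}{2204} \approx -79.419$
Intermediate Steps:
$q = \frac{61}{116} \approx 0.52586$
$\left(-16\right) 5 + K{\left(-19 \right)} q = \left(-16\right) 5 + - \frac{21}{-19} \cdot \frac{61}{116} = -80 + \left(-21\right) \left(- \frac{1}{19}\right) \frac{61}{116} = -80 + \frac{21}{19} \cdot \frac{61}{116} = -80 + \frac{1281}{2204} = - \frac{175039}{2204}$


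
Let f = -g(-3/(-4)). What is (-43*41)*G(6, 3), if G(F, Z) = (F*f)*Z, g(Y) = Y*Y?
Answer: 142803/8 ≈ 17850.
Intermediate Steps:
g(Y) = Y**2
f = -9/16 (f = -(-3/(-4))**2 = -(-3*(-1/4))**2 = -(3/4)**2 = -1*9/16 = -9/16 ≈ -0.56250)
G(F, Z) = -9*F*Z/16 (G(F, Z) = (F*(-9/16))*Z = (-9*F/16)*Z = -9*F*Z/16)
(-43*41)*G(6, 3) = (-43*41)*(-9/16*6*3) = -1763*(-81/8) = 142803/8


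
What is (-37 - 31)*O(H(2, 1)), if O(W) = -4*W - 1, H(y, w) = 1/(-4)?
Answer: 0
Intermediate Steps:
H(y, w) = -¼
O(W) = -1 - 4*W
(-37 - 31)*O(H(2, 1)) = (-37 - 31)*(-1 - 4*(-¼)) = -68*(-1 + 1) = -68*0 = 0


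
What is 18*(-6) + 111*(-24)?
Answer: -2772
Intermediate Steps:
18*(-6) + 111*(-24) = -108 - 2664 = -2772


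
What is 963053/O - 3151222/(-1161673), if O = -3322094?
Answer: 9349903031199/3859186903262 ≈ 2.4228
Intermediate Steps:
963053/O - 3151222/(-1161673) = 963053/(-3322094) - 3151222/(-1161673) = 963053*(-1/3322094) - 3151222*(-1/1161673) = -963053/3322094 + 3151222/1161673 = 9349903031199/3859186903262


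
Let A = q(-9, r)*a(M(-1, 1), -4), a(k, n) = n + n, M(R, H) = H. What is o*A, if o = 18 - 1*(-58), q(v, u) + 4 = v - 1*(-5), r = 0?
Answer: 4864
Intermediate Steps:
a(k, n) = 2*n
q(v, u) = 1 + v (q(v, u) = -4 + (v - 1*(-5)) = -4 + (v + 5) = -4 + (5 + v) = 1 + v)
A = 64 (A = (1 - 9)*(2*(-4)) = -8*(-8) = 64)
o = 76 (o = 18 + 58 = 76)
o*A = 76*64 = 4864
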